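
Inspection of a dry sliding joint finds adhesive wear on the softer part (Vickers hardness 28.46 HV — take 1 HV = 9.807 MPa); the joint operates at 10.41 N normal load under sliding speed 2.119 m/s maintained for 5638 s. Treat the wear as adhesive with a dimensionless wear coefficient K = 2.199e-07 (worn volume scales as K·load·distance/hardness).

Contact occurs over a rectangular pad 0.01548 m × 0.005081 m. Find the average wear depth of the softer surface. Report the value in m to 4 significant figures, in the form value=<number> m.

value=1.246e-06 m

Every step maintains full precision — the intermediates are printed rounded — a single final rounding to four significant digits.
Distance covered L = v·t = 2.119 m/s × 5638 s = 1.195e+04 m.
Hardness H = 28.46 HV × 9.807 MPa/HV = 279.1 MPa = 2.791e+08 Pa.
Contact area A = 0.01548 m × 0.005081 m = 7.865e-05 m².
Working in SI base units: W = 10.41 N, H = 2.791e+08 Pa, K = 2.199e-07.
Apply Archard: V = K·W·L/H = 2.199e-07 · 10.41 · 1.195e+04 / 2.791e+08 = 9.799e-11 m³.
Depth of wear h = V/A = 9.799e-11 / 7.865e-05 = 1.246e-06 m.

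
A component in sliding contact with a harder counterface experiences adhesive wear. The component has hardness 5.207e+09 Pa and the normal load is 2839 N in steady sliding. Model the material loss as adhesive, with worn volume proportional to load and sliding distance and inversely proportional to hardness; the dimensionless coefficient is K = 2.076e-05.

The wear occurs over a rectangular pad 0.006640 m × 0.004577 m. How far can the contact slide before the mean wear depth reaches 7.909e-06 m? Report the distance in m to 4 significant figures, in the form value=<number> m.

All arithmetic keeps full precision — intermediates are shown rounded; rounded just once: four significant digits.
Contact area A = 0.006640 m × 0.004577 m = 3.039e-05 m².
In SI base units: W = 2839 N, H = 5.207e+09 Pa, K = 2.076e-05.
Allowed volume V_lim = h_lim·A = 7.909e-06 · 3.039e-05 = 2.404e-10 m³.
Sliding life L = V_lim·H/(K·W) = 2.404e-10 · 5.207e+09 / (2.076e-05 · 2839) = 21.24 m.

value=21.24 m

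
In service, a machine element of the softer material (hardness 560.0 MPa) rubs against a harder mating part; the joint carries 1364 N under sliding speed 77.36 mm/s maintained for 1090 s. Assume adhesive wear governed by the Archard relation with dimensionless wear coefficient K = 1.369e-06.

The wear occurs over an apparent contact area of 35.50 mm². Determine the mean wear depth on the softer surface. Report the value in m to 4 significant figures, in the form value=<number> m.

value=7.920e-06 m

All working math carries full precision; intermediates appear rounded. Rounded once at the end to 4 significant figures.
Sliding speed v = 77.36 mm/s = 0.07736 m/s. Sliding distance L = v·t = 0.07736 m/s × 1090 s = 84.32 m.
Hardness H = 560.0 MPa = 5.600e+08 Pa.
Contact area A = 35.50 mm² = 3.550e-05 m².
Working in SI base units: W = 1364 N, H = 5.600e+08 Pa, K = 1.369e-06.
By Archard's law, V = K·W·L/H = 1.369e-06 · 1364 · 84.32 / 5.600e+08 = 2.812e-10 m³.
Depth h = V/A = 2.812e-10 / 3.550e-05 = 7.920e-06 m.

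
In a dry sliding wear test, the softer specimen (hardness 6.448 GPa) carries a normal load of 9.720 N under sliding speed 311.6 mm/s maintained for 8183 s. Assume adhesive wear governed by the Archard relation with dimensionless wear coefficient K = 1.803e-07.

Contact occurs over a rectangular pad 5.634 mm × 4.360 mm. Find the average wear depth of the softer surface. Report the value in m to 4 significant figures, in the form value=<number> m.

value=2.821e-08 m

Every step holds full precision; the intermediates appear rounded; rounded just once to four significant digits.
Sliding speed v = 311.6 mm/s = 0.3116 m/s. The distance L = v·t = 0.3116 m/s × 8183 s = 2550 m.
Hardness H = 6.448 GPa = 6.448e+09 Pa.
Pad sides 5.634 mm × 4.360 mm = 0.005634 m × 0.004360 m. Contact area A = 0.005634 m × 0.004360 m = 2.456e-05 m².
As SI base values: W = 9.720 N, H = 6.448e+09 Pa, K = 1.803e-07.
By Archard's law, V = K·W·L/H = 1.803e-07 · 9.720 · 2550 / 6.448e+09 = 6.930e-13 m³.
Average depth h = V/A = 6.930e-13 / 2.456e-05 = 2.821e-08 m.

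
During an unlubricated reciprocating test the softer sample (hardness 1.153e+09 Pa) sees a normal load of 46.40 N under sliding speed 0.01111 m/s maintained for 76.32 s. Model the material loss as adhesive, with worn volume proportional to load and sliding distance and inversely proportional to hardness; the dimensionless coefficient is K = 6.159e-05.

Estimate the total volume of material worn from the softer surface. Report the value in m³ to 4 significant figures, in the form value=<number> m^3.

value=2.102e-12 m^3

The computation carries exact precision — quoted intermediates are rounded; one final rounding, at 4 significant figures.
Distance L = v·t = 0.01111 m/s × 76.32 s = 0.8479 m.
In SI base units, W = 46.40 N, H = 1.153e+09 Pa, K = 6.159e-05.
Apply Archard: V = K·W·L/H = 6.159e-05 · 46.40 · 0.8479 / 1.153e+09 = 2.102e-12 m³.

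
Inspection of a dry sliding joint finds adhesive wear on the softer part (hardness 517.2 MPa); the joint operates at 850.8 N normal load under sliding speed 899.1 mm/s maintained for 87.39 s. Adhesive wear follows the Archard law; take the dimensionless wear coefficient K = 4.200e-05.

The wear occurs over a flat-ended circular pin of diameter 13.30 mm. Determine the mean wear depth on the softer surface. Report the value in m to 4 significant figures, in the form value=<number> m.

value=3.907e-05 m

Printed values are rounded; each operation maintains exact precision; a single final rounding to four significant digits.
Sliding speed v = 899.1 mm/s = 0.8991 m/s. Sliding distance L = v·t = 0.8991 m/s × 87.39 s = 78.57 m.
Hardness H = 517.2 MPa = 5.172e+08 Pa.
Pin diameter d = 13.30 mm = 0.01330 m. Contact area A = π·d²/4 = π·(0.01330 m)²/4 = 1.389e-04 m².
Collected in SI base units: W = 850.8 N, H = 5.172e+08 Pa, K = 4.200e-05.
By Archard's law, V = K·W·L/H = 4.200e-05 · 850.8 · 78.57 / 5.172e+08 = 5.429e-09 m³.
Depth h = V/A = 5.429e-09 / 1.389e-04 = 3.907e-05 m.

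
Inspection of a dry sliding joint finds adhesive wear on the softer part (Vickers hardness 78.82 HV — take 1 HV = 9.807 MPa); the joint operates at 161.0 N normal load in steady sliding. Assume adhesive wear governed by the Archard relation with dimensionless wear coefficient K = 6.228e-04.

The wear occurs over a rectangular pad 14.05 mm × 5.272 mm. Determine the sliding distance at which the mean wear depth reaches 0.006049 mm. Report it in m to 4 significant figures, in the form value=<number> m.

value=3.454 m

Printed values are rounded; every step maintains exact precision, and a single final rounding, at 4 significant digits.
Convert: Hardness H = 78.82 HV × 9.807 MPa/HV = 773.0 MPa = 7.730e+08 Pa.
Convert: Pad sides 14.05 mm × 5.272 mm = 0.01405 m × 0.005272 m. Contact area A = 0.01405 m × 0.005272 m = 7.407e-05 m².
Convert: Depth limit h_lim = 0.006049 mm = 6.049e-06 m.
Restated in SI base units: W = 161.0 N, H = 7.730e+08 Pa, K = 6.228e-04.
At the depth limit, V_lim = h_lim·A = 6.049e-06 · 7.407e-05 = 4.481e-10 m³.
Life L = V_lim·H/(K·W) = 4.481e-10 · 7.730e+08 / (6.228e-04 · 161.0) = 3.454 m.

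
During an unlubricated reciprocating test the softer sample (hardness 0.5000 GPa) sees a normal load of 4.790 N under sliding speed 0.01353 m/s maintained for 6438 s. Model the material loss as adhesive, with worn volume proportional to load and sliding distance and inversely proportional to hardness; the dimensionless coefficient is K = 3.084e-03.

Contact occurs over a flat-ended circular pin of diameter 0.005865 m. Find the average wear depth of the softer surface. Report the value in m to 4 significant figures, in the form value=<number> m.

Each operation keeps exact precision. Intermediate values appear rounded; one final rounding to 4 significant figures.
The distance L = v·t = 0.01353 m/s × 6438 s = 87.11 m.
Hardness H = 0.5000 GPa = 5.000e+08 Pa.
Contact area A = π·d²/4 = π·(0.005865 m)²/4 = 2.702e-05 m².
In SI base units, W = 4.790 N, H = 5.000e+08 Pa, K = 3.084e-03.
Wear volume V = K·W·L/H = 3.084e-03 · 4.790 · 87.11 / 5.000e+08 = 2.574e-09 m³.
Depth of wear h = V/A = 2.574e-09 / 2.702e-05 = 9.526e-05 m.

value=9.526e-05 m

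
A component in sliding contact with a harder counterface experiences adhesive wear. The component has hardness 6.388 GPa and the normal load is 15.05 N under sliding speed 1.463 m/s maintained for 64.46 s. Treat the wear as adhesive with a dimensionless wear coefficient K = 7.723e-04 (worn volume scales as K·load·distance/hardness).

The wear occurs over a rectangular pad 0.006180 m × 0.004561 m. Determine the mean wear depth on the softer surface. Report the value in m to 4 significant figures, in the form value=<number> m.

value=6.088e-06 m

The intermediates are shown rounded. The algebra keeps exact precision — a lone final rounding, at 4 significant figures.
Path length L = v·t = 1.463 m/s × 64.46 s = 94.30 m.
Hardness H = 6.388 GPa = 6.388e+09 Pa.
Contact area A = 0.006180 m × 0.004561 m = 2.819e-05 m².
In SI base units: W = 15.05 N, H = 6.388e+09 Pa, K = 7.723e-04.
Volume removed: V = K·W·L/H = 7.723e-04 · 15.05 · 94.30 / 6.388e+09 = 1.716e-10 m³.
Depth of wear h = V/A = 1.716e-10 / 2.819e-05 = 6.088e-06 m.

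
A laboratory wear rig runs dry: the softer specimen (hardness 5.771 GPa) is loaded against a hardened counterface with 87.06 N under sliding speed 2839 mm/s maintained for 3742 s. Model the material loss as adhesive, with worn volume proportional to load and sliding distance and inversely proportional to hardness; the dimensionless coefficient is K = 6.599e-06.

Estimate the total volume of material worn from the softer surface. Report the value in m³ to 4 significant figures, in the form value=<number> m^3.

Intermediates are printed rounded; all arithmetic holds full precision; one final rounding, at 4 significant figures.
Sliding speed v = 2839 mm/s = 2.839 m/s. Distance L = v·t = 2.839 m/s × 3742 s = 1.062e+04 m.
Hardness H = 5.771 GPa = 5.771e+09 Pa.
Restated in SI base units: W = 87.06 N, H = 5.771e+09 Pa, K = 6.599e-06.
By Archard's law, V = K·W·L/H = 6.599e-06 · 87.06 · 1.062e+04 / 5.771e+09 = 1.058e-09 m³.

value=1.058e-09 m^3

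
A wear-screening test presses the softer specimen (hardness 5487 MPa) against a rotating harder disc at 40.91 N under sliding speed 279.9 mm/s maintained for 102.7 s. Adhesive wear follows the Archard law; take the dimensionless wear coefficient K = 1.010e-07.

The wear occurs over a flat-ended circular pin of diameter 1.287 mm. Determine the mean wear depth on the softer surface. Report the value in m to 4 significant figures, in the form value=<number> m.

All arithmetic carries exact precision; quoted intermediates are rounded, and a lone final rounding, at 4 significant figures.
Convert: Sliding speed v = 279.9 mm/s = 0.2799 m/s. The distance L = v·t = 0.2799 m/s × 102.7 s = 28.75 m.
Convert: Hardness H = 5487 MPa = 5.487e+09 Pa.
Convert: Pin diameter d = 1.287 mm = 0.001287 m. Contact area A = π·d²/4 = π·(0.001287 m)²/4 = 1.301e-06 m².
Working in SI base units: W = 40.91 N, H = 5.487e+09 Pa, K = 1.010e-07.
Volume removed: V = K·W·L/H = 1.010e-07 · 40.91 · 28.75 / 5.487e+09 = 2.165e-14 m³.
Mean wear depth h = V/A = 2.165e-14 / 1.301e-06 = 1.664e-08 m.

value=1.664e-08 m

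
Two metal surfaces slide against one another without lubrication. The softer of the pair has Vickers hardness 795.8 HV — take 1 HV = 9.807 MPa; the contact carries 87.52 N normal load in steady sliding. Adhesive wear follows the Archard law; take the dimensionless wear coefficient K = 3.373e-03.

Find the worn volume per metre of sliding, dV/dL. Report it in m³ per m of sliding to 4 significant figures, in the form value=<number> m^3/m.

value=3.783e-11 m^3/m

The computation carries full precision. Intermediates are printed rounded — a lone final rounding to 4 significant digits.
Convert: Hardness H = 795.8 HV × 9.807 MPa/HV = 7804 MPa = 7.804e+09 Pa.
As SI base values: W = 87.52 N, H = 7.804e+09 Pa, K = 3.373e-03.
The wear rate dV/dL = K·W/H (no L dependence): 3.373e-03 · 87.52 / 7.804e+09 = 3.783e-11 m³/m.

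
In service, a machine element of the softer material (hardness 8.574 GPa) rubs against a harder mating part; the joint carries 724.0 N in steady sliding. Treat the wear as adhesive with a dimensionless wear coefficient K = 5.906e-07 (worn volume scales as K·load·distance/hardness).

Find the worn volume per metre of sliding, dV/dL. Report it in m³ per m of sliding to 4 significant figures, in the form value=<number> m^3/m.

Every step runs at exact precision — intermediates are shown rounded, and rounded just once: four significant digits.
Convert: Hardness H = 8.574 GPa = 8.574e+09 Pa.
Expressed in SI base units: W = 724.0 N, H = 8.574e+09 Pa, K = 5.906e-07.
Wear rate dV/dL = K·W/H, so: 5.906e-07 · 724.0 / 8.574e+09 = 4.987e-14 m³/m.

value=4.987e-14 m^3/m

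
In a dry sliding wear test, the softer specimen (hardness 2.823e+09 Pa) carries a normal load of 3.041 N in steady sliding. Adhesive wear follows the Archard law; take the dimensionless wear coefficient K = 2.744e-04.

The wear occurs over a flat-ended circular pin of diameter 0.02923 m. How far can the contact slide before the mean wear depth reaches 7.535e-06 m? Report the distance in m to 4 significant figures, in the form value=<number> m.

value=1.711e+04 m

The intermediates appear rounded — the computation runs at full precision; rounded once at the end: four significant digits.
Convert: Contact area A = π·d²/4 = π·(0.02923 m)²/4 = 6.710e-04 m².
SI base units throughout: W = 3.041 N, H = 2.823e+09 Pa, K = 2.744e-04.
Wearable volume V_lim = h_lim·A = 7.535e-06 · 6.710e-04 = 5.056e-09 m³.
Thus life L = V_lim·H/(K·W) = 5.056e-09 · 2.823e+09 / (2.744e-04 · 3.041) = 1.711e+04 m.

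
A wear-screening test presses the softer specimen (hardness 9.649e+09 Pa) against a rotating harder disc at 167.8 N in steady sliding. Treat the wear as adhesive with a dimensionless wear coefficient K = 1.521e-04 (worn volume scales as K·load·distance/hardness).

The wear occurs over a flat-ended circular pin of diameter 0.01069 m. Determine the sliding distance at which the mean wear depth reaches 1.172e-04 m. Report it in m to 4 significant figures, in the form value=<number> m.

All working math carries full float precision, and intermediate values are printed rounded — rounded once at the end, at four significant figures.
Contact area A = π·d²/4 = π·(0.01069 m)²/4 = 8.975e-05 m².
Collected in SI base units: W = 167.8 N, H = 9.649e+09 Pa, K = 1.521e-04.
Allowed volume V_lim = h_lim·A = 1.172e-04 · 8.975e-05 = 1.052e-08 m³.
So the life L = V_lim·H/(K·W) = 1.052e-08 · 9.649e+09 / (1.521e-04 · 167.8) = 3977 m.

value=3977 m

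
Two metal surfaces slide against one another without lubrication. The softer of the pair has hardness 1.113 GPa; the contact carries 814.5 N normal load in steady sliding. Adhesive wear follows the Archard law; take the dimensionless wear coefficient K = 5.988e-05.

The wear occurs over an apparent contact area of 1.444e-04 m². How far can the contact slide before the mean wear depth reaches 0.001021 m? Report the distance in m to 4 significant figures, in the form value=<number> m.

The intermediates are displayed rounded; all arithmetic keeps full precision — a single final rounding to four significant figures.
Convert: Hardness H = 1.113 GPa = 1.113e+09 Pa.
Working in SI base units: W = 814.5 N, H = 1.113e+09 Pa, K = 5.988e-05.
Volume at the limit: V_lim = h_lim·A = 0.001021 · 1.444e-04 = 1.474e-07 m³.
Thus life L = V_lim·H/(K·W) = 1.474e-07 · 1.113e+09 / (5.988e-05 · 814.5) = 3364 m.

value=3364 m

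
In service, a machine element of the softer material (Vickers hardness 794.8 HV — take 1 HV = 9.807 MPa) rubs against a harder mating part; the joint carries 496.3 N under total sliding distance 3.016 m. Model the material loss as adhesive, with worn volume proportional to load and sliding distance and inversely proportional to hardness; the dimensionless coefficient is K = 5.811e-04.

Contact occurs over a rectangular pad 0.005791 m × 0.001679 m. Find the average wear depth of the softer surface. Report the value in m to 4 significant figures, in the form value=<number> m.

The intermediates are printed rounded. All working math runs at full float precision — rounded once at the end, at four significant figures.
Convert: Hardness H = 794.8 HV × 9.807 MPa/HV = 7795 MPa = 7.795e+09 Pa.
Convert: Contact area A = 0.005791 m × 0.001679 m = 9.723e-06 m².
As SI base values: W = 496.3 N, H = 7.795e+09 Pa, K = 5.811e-04.
Wear volume V = K·W·L/H = 5.811e-04 · 496.3 · 3.016 / 7.795e+09 = 1.116e-10 m³.
Depth h = V/A = 1.116e-10 / 9.723e-06 = 1.148e-05 m.

value=1.148e-05 m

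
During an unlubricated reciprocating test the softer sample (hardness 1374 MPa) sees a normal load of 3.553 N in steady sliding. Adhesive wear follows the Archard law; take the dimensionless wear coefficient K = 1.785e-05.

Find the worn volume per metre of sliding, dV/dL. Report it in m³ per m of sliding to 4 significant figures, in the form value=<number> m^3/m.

value=4.616e-14 m^3/m

All arithmetic runs at full float precision — intermediate values are shown rounded, and one last rounding to four significant figures.
Hardness H = 1374 MPa = 1.374e+09 Pa.
In SI base units, W = 3.553 N, H = 1.374e+09 Pa, K = 1.785e-05.
Wear rate dV/dL = K·W/H (independent of L): 1.785e-05 · 3.553 / 1.374e+09 = 4.616e-14 m³/m.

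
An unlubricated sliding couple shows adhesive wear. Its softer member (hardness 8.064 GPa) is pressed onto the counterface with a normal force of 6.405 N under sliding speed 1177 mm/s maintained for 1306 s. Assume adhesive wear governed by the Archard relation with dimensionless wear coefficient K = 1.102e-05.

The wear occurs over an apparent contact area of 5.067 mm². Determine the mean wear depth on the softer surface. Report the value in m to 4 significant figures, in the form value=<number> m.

Each operation carries full precision; intermediates are printed rounded. Rounded just once: 4 significant digits.
Sliding speed v = 1177 mm/s = 1.177 m/s. Distance L = v·t = 1.177 m/s × 1306 s = 1537 m.
Hardness H = 8.064 GPa = 8.064e+09 Pa.
Contact area A = 5.067 mm² = 5.067e-06 m².
SI base units throughout: W = 6.405 N, H = 8.064e+09 Pa, K = 1.102e-05.
Wear volume V = K·W·L/H = 1.102e-05 · 6.405 · 1537 / 8.064e+09 = 1.345e-11 m³.
Depth h = V/A = 1.345e-11 / 5.067e-06 = 2.655e-06 m.

value=2.655e-06 m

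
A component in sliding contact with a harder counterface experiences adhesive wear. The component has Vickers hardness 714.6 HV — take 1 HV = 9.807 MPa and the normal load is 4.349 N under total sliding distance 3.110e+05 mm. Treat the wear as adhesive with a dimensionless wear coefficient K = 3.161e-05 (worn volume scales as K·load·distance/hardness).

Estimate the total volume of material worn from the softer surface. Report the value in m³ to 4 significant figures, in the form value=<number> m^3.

value=6.101e-12 m^3

The algebra keeps full precision; printed values are rounded — a lone final rounding, at four significant digits.
Path length L = 3.110e+05 mm = 311.0 m.
Hardness H = 714.6 HV × 9.807 MPa/HV = 7008 MPa = 7.008e+09 Pa.
Working in SI base units: W = 4.349 N, H = 7.008e+09 Pa, K = 3.161e-05.
Wear volume V = K·W·L/H = 3.161e-05 · 4.349 · 311.0 / 7.008e+09 = 6.101e-12 m³.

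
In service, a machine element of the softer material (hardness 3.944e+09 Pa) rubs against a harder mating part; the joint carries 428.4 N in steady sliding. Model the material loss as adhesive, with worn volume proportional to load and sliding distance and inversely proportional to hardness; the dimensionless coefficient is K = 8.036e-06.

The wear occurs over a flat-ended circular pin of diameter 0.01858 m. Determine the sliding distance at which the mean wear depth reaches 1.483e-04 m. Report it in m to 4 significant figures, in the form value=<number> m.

Intermediates appear rounded — all arithmetic carries full precision; a single final rounding, at 4 significant digits.
Contact area A = π·d²/4 = π·(0.01858 m)²/4 = 2.711e-04 m².
Working in SI base units: W = 428.4 N, H = 3.944e+09 Pa, K = 8.036e-06.
Wearable volume V_lim = h_lim·A = 1.483e-04 · 2.711e-04 = 4.021e-08 m³.
Sliding life L = V_lim·H/(K·W) = 4.021e-08 · 3.944e+09 / (8.036e-06 · 428.4) = 4.606e+04 m.

value=4.606e+04 m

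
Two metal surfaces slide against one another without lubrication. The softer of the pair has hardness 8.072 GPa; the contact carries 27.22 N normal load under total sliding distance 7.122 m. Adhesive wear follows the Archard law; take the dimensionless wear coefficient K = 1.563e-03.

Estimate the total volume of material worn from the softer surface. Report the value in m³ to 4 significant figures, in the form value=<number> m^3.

Quoted intermediates are rounded — all arithmetic carries exact precision, and rounded once at the end: four significant figures.
Convert: Hardness H = 8.072 GPa = 8.072e+09 Pa.
As SI base values: W = 27.22 N, H = 8.072e+09 Pa, K = 1.563e-03.
Archard relation: V = K·W·L/H = 1.563e-03 · 27.22 · 7.122 / 8.072e+09 = 3.754e-11 m³.

value=3.754e-11 m^3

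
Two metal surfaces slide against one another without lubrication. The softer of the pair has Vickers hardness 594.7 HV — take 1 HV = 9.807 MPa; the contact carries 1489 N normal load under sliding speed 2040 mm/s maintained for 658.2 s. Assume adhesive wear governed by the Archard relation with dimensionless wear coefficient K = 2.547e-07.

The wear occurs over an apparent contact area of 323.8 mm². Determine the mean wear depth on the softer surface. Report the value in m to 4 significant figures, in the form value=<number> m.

The intermediates appear rounded; each operation runs at full precision — rounded once at the end to 4 significant figures.
Convert: Sliding speed v = 2040 mm/s = 2.040 m/s. Distance covered L = v·t = 2.040 m/s × 658.2 s = 1343 m.
Convert: Hardness H = 594.7 HV × 9.807 MPa/HV = 5832 MPa = 5.832e+09 Pa.
Convert: Contact area A = 323.8 mm² = 3.238e-04 m².
Working in SI base units: W = 1489 N, H = 5.832e+09 Pa, K = 2.547e-07.
Worn volume V = K·W·L/H = 2.547e-07 · 1489 · 1343 / 5.832e+09 = 8.731e-11 m³.
Depth of wear h = V/A = 8.731e-11 / 3.238e-04 = 2.697e-07 m.

value=2.697e-07 m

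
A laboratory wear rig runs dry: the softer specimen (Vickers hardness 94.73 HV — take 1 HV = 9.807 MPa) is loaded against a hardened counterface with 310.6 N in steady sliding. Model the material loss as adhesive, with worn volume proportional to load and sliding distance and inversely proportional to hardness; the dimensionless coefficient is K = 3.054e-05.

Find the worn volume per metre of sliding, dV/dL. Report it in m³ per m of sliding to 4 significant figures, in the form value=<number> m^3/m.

Each operation keeps full float precision; intermediates are shown rounded; rounded once at the end to four significant figures.
Convert: Hardness H = 94.73 HV × 9.807 MPa/HV = 929.0 MPa = 9.290e+08 Pa.
SI base units throughout: W = 310.6 N, H = 9.290e+08 Pa, K = 3.054e-05.
The wear rate dV/dL = K·W/H: 3.054e-05 · 310.6 / 9.290e+08 = 1.021e-11 m³/m.

value=1.021e-11 m^3/m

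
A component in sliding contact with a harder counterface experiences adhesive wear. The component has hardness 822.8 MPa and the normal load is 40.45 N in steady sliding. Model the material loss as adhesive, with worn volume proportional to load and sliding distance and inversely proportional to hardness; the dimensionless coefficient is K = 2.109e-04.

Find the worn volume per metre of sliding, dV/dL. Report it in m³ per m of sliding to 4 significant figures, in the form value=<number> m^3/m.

value=1.037e-11 m^3/m

All arithmetic carries full float precision; quoted intermediates are rounded, and one last rounding, at four significant figures.
Convert: Hardness H = 822.8 MPa = 8.228e+08 Pa.
Restated in SI base units: W = 40.45 N, H = 8.228e+08 Pa, K = 2.109e-04.
Volumetric rate dV/dL = K·W/H: 2.109e-04 · 40.45 / 8.228e+08 = 1.037e-11 m³/m.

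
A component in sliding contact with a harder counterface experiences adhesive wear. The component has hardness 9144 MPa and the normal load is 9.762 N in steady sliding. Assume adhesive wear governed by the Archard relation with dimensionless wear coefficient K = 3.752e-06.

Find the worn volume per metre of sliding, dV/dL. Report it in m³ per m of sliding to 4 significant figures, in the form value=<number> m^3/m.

value=4.006e-15 m^3/m

The algebra runs at full float precision — intermediates are shown rounded. Rounded just once to four significant figures.
Hardness H = 9144 MPa = 9.144e+09 Pa.
Expressed in SI base units: W = 9.762 N, H = 9.144e+09 Pa, K = 3.752e-06.
Volumetric rate dV/dL = K·W/H (no L dependence): 3.752e-06 · 9.762 / 9.144e+09 = 4.006e-15 m³/m.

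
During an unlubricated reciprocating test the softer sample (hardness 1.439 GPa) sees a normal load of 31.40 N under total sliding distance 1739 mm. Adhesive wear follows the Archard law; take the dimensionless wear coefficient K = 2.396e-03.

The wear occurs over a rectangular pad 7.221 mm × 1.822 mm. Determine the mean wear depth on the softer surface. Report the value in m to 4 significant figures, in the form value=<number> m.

Intermediates are shown rounded; every step maintains full precision — one final rounding: 4 significant digits.
The distance L = 1739 mm = 1.739 m.
Hardness H = 1.439 GPa = 1.439e+09 Pa.
Pad sides 7.221 mm × 1.822 mm = 0.007221 m × 0.001822 m. Contact area A = 0.007221 m × 0.001822 m = 1.316e-05 m².
SI base units throughout: W = 31.40 N, H = 1.439e+09 Pa, K = 2.396e-03.
Worn volume V = K·W·L/H = 2.396e-03 · 31.40 · 1.739 / 1.439e+09 = 9.092e-11 m³.
Depth h = V/A = 9.092e-11 / 1.316e-05 = 6.911e-06 m.

value=6.911e-06 m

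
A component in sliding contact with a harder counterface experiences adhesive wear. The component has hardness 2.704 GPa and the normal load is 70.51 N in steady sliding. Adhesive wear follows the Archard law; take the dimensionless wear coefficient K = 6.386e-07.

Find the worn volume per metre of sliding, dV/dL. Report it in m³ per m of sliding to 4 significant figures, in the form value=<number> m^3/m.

Intermediates are shown rounded; all arithmetic runs at full precision — rounded once at the end, at 4 significant digits.
Convert: Hardness H = 2.704 GPa = 2.704e+09 Pa.
Working in SI base units: W = 70.51 N, H = 2.704e+09 Pa, K = 6.386e-07.
Volumetric rate dV/dL = K·W/H, so: 6.386e-07 · 70.51 / 2.704e+09 = 1.665e-14 m³/m.

value=1.665e-14 m^3/m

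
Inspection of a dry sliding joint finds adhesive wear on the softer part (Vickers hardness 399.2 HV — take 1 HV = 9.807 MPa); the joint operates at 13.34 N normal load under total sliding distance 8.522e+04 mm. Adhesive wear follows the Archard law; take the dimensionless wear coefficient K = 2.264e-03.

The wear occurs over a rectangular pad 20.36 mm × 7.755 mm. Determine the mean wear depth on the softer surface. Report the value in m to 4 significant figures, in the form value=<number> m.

value=4.164e-06 m

Intermediate values are shown rounded, and the algebra maintains full precision — one final rounding to 4 significant figures.
Total distance L = 8.522e+04 mm = 85.22 m.
Hardness H = 399.2 HV × 9.807 MPa/HV = 3915 MPa = 3.915e+09 Pa.
Pad sides 20.36 mm × 7.755 mm = 0.02036 m × 0.007755 m. Contact area A = 0.02036 m × 0.007755 m = 1.579e-04 m².
Working in SI base units: W = 13.34 N, H = 3.915e+09 Pa, K = 2.264e-03.
Worn volume V = K·W·L/H = 2.264e-03 · 13.34 · 85.22 / 3.915e+09 = 6.574e-10 m³.
Mean depth h = V/A = 6.574e-10 / 1.579e-04 = 4.164e-06 m.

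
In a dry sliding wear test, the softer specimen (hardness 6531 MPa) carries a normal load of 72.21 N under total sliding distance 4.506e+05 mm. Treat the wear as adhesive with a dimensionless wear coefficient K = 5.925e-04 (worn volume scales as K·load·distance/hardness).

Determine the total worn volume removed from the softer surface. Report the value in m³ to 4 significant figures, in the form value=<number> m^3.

value=2.952e-09 m^3

The algebra keeps full precision; intermediates appear rounded, and rounded just once: 4 significant digits.
Convert: Total distance L = 4.506e+05 mm = 450.6 m.
Convert: Hardness H = 6531 MPa = 6.531e+09 Pa.
In SI base units, W = 72.21 N, H = 6.531e+09 Pa, K = 5.925e-04.
The Archard volume V = K·W·L/H = 5.925e-04 · 72.21 · 450.6 / 6.531e+09 = 2.952e-09 m³.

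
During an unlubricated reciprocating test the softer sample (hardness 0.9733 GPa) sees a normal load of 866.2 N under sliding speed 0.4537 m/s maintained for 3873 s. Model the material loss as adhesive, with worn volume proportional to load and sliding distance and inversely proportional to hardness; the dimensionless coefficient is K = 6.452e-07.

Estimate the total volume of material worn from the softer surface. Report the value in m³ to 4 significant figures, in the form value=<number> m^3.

value=1.009e-09 m^3

The intermediates are printed rounded — the computation carries exact precision, and a single final rounding to four significant digits.
Convert: Path length L = v·t = 0.4537 m/s × 3873 s = 1757 m.
Convert: Hardness H = 0.9733 GPa = 9.733e+08 Pa.
As SI base values: W = 866.2 N, H = 9.733e+08 Pa, K = 6.452e-07.
Worn volume V = K·W·L/H = 6.452e-07 · 866.2 · 1757 / 9.733e+08 = 1.009e-09 m³.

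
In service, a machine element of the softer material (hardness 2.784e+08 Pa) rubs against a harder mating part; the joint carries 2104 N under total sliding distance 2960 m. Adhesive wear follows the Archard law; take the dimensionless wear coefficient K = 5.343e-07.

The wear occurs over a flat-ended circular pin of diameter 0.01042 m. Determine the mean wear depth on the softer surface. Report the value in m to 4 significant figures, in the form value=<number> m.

Intermediate values appear rounded — the computation keeps exact precision, and rounded just once to 4 significant digits.
Contact area A = π·d²/4 = π·(0.01042 m)²/4 = 8.528e-05 m².
As SI base values: W = 2104 N, H = 2.784e+08 Pa, K = 5.343e-07.
Archard relation: V = K·W·L/H = 5.343e-07 · 2104 · 2960 / 2.784e+08 = 1.195e-08 m³.
Average depth h = V/A = 1.195e-08 / 8.528e-05 = 1.402e-04 m.

value=1.402e-04 m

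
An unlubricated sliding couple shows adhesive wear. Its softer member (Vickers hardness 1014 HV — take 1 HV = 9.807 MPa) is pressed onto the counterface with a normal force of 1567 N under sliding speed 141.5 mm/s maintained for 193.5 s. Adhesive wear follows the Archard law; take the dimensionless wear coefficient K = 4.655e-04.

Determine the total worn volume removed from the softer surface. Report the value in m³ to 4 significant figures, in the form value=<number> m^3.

Intermediate values are displayed rounded, and the computation keeps full float precision — a single final rounding to 4 significant figures.
Sliding speed v = 141.5 mm/s = 0.1415 m/s. Path length L = v·t = 0.1415 m/s × 193.5 s = 27.38 m.
Hardness H = 1014 HV × 9.807 MPa/HV = 9944 MPa = 9.944e+09 Pa.
In SI base units, W = 1567 N, H = 9.944e+09 Pa, K = 4.655e-04.
Volume removed: V = K·W·L/H = 4.655e-04 · 1567 · 27.38 / 9.944e+09 = 2.008e-09 m³.

value=2.008e-09 m^3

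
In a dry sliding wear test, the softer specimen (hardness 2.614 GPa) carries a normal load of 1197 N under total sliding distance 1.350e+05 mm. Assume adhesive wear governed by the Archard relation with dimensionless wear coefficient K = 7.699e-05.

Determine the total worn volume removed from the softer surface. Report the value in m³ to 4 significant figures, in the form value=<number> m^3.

value=4.759e-09 m^3

The algebra carries full float precision; the intermediates appear rounded; rounded once at the end: four significant digits.
Sliding distance L = 1.350e+05 mm = 135.0 m.
Hardness H = 2.614 GPa = 2.614e+09 Pa.
Expressed in SI base units: W = 1197 N, H = 2.614e+09 Pa, K = 7.699e-05.
Apply Archard: V = K·W·L/H = 7.699e-05 · 1197 · 135.0 / 2.614e+09 = 4.759e-09 m³.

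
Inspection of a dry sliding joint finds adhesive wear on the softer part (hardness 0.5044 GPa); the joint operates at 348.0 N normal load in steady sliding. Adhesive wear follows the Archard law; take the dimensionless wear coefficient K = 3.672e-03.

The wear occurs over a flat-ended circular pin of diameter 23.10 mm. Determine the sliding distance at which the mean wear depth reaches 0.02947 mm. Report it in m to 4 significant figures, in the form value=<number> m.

Intermediate values are displayed rounded. Each operation keeps full precision, and rounded just once to 4 significant figures.
Convert: Hardness H = 0.5044 GPa = 5.044e+08 Pa.
Convert: Pin diameter d = 23.10 mm = 0.02310 m. Contact area A = π·d²/4 = π·(0.02310 m)²/4 = 4.191e-04 m².
Convert: Depth limit h_lim = 0.02947 mm = 2.947e-05 m.
Collected in SI base units: W = 348.0 N, H = 5.044e+08 Pa, K = 3.672e-03.
Allowed volume V_lim = h_lim·A = 2.947e-05 · 4.191e-04 = 1.235e-08 m³.
Life L = V_lim·H/(K·W) = 1.235e-08 · 5.044e+08 / (3.672e-03 · 348.0) = 4.875 m.

value=4.875 m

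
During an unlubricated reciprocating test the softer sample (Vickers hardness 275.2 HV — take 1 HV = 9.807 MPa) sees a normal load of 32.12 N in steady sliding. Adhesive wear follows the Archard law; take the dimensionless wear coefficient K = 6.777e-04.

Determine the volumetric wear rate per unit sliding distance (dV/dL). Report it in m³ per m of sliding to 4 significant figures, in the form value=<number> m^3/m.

value=8.065e-12 m^3/m

Each operation holds full precision, and printed values are rounded — one last rounding to 4 significant digits.
Convert: Hardness H = 275.2 HV × 9.807 MPa/HV = 2699 MPa = 2.699e+09 Pa.
Expressed in SI base units: W = 32.12 N, H = 2.699e+09 Pa, K = 6.777e-04.
Volumetric rate dV/dL = K·W/H (independent of L): 6.777e-04 · 32.12 / 2.699e+09 = 8.065e-12 m³/m.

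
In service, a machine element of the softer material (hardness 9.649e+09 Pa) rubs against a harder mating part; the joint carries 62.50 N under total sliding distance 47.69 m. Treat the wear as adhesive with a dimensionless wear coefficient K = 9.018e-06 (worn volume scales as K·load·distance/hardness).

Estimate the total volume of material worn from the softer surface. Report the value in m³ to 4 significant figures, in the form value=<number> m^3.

value=2.786e-12 m^3

The computation holds full precision. Intermediates are printed rounded; a lone final rounding to four significant figures.
In SI base units: W = 62.50 N, H = 9.649e+09 Pa, K = 9.018e-06.
The Archard volume V = K·W·L/H = 9.018e-06 · 62.50 · 47.69 / 9.649e+09 = 2.786e-12 m³.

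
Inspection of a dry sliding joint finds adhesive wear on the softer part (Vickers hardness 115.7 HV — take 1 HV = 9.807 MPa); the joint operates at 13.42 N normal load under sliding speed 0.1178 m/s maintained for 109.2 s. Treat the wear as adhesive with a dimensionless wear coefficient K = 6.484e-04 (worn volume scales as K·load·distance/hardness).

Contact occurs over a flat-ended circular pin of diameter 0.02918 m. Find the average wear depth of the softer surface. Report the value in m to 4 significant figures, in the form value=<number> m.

Intermediates are shown rounded — all arithmetic carries exact precision. Rounded just once: four significant digits.
Convert: Total distance L = v·t = 0.1178 m/s × 109.2 s = 12.86 m.
Convert: Hardness H = 115.7 HV × 9.807 MPa/HV = 1135 MPa = 1.135e+09 Pa.
Convert: Contact area A = π·d²/4 = π·(0.02918 m)²/4 = 6.687e-04 m².
Expressed in SI base units: W = 13.42 N, H = 1.135e+09 Pa, K = 6.484e-04.
Apply Archard: V = K·W·L/H = 6.484e-04 · 13.42 · 12.86 / 1.135e+09 = 9.865e-11 m³.
Mean depth h = V/A = 9.865e-11 / 6.687e-04 = 1.475e-07 m.

value=1.475e-07 m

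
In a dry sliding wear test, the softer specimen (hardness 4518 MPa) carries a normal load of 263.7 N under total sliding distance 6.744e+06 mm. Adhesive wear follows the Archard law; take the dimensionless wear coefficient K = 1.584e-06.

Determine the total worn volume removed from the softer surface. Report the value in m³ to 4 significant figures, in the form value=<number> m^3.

value=6.235e-10 m^3

The intermediates are shown rounded; the computation holds exact precision — one final rounding to 4 significant digits.
Convert: Total distance L = 6.744e+06 mm = 6744 m.
Convert: Hardness H = 4518 MPa = 4.518e+09 Pa.
As SI base values: W = 263.7 N, H = 4.518e+09 Pa, K = 1.584e-06.
Worn volume V = K·W·L/H = 1.584e-06 · 263.7 · 6744 / 4.518e+09 = 6.235e-10 m³.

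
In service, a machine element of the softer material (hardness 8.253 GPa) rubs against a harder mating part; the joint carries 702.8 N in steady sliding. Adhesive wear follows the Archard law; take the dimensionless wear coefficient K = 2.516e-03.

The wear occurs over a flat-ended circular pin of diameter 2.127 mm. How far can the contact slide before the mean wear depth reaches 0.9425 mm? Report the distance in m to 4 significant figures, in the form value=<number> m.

value=15.63 m

The intermediates are displayed rounded, and the computation keeps full precision, and one final rounding, at four significant digits.
Convert: Hardness H = 8.253 GPa = 8.253e+09 Pa.
Convert: Pin diameter d = 2.127 mm = 0.002127 m. Contact area A = π·d²/4 = π·(0.002127 m)²/4 = 3.553e-06 m².
Convert: Depth limit h_lim = 0.9425 mm = 9.425e-04 m.
In SI base units, W = 702.8 N, H = 8.253e+09 Pa, K = 2.516e-03.
Permissible volume V_lim = h_lim·A = 9.425e-04 · 3.553e-06 = 3.349e-09 m³.
Sliding life L = V_lim·H/(K·W) = 3.349e-09 · 8.253e+09 / (2.516e-03 · 702.8) = 15.63 m.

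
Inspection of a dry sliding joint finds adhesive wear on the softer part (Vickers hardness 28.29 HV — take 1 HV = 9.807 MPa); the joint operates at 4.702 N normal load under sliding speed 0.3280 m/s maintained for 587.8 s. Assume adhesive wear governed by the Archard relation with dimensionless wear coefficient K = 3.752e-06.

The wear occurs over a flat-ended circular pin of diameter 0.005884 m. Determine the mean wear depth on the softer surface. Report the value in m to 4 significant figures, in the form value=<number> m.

Every step holds full float precision. Intermediates are printed rounded, and rounded once at the end, at four significant digits.
Convert: Distance covered L = v·t = 0.3280 m/s × 587.8 s = 192.8 m.
Convert: Hardness H = 28.29 HV × 9.807 MPa/HV = 277.4 MPa = 2.774e+08 Pa.
Convert: Contact area A = π·d²/4 = π·(0.005884 m)²/4 = 2.719e-05 m².
Restated in SI base units: W = 4.702 N, H = 2.774e+08 Pa, K = 3.752e-06.
Wear volume V = K·W·L/H = 3.752e-06 · 4.702 · 192.8 / 2.774e+08 = 1.226e-11 m³.
Mean wear depth h = V/A = 1.226e-11 / 2.719e-05 = 4.509e-07 m.

value=4.509e-07 m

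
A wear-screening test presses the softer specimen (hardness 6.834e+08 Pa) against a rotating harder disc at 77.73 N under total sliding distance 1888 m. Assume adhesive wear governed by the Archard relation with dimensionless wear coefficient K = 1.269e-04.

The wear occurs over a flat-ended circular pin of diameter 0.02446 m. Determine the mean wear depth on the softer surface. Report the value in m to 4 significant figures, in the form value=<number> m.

Intermediate values appear rounded. All arithmetic maintains exact precision — a single final rounding, at four significant digits.
Contact area A = π·d²/4 = π·(0.02446 m)²/4 = 4.699e-04 m².
Restated in SI base units: W = 77.73 N, H = 6.834e+08 Pa, K = 1.269e-04.
Apply Archard: V = K·W·L/H = 1.269e-04 · 77.73 · 1888 / 6.834e+08 = 2.725e-08 m³.
Mean depth h = V/A = 2.725e-08 / 4.699e-04 = 5.799e-05 m.

value=5.799e-05 m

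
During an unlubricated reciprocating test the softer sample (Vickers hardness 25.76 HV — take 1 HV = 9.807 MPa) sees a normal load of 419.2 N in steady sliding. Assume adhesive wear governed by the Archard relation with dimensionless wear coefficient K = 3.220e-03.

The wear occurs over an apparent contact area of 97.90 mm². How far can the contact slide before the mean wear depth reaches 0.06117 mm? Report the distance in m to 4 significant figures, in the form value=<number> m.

value=1.121 m

All working math holds exact precision — the intermediates appear rounded; one final rounding: four significant figures.
Hardness H = 25.76 HV × 9.807 MPa/HV = 252.6 MPa = 2.526e+08 Pa.
Contact area A = 97.90 mm² = 9.790e-05 m².
Depth limit h_lim = 0.06117 mm = 6.117e-05 m.
Restated in SI base units: W = 419.2 N, H = 2.526e+08 Pa, K = 3.220e-03.
Limit volume V_lim = h_lim·A = 6.117e-05 · 9.790e-05 = 5.989e-09 m³.
Life L = V_lim·H/(K·W) = 5.989e-09 · 2.526e+08 / (3.220e-03 · 419.2) = 1.121 m.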